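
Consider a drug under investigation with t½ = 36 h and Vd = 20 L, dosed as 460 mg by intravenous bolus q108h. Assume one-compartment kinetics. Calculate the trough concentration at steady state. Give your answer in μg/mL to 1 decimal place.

3.3 μg/mL

The dosing interval is 3 half-lives, so f = 2^(−3) = 0.125.
At steady state, R = 1/(1 − 0.125) = 8/7.
Single-dose peak C₀ = D/Vd = 460/20 = 23 μg/mL.
Steady-state peak Cmax,ss = C₀·R = 23 × 8/7 ≈ 26.286 μg/mL.
Steady-state trough Cmin,ss = Cmax,ss·f ≈ 26.286 × 0.125 ≈ 3.286 μg/mL.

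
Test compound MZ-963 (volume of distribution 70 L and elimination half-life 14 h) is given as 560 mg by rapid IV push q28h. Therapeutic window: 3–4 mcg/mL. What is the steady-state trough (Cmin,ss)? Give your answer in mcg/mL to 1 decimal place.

2.7 mcg/mL

The dosing interval is 2 half-lives, so f = 2^(−2) = 0.25.
Accumulation ratio R = 1/(1 − f) = 1/0.75 = 4/3.
Single-dose peak C₀ = D/Vd = 560/70 = 8 mcg/mL.
Steady-state peak Cmax,ss = C₀·R = 8 × 4/3 ≈ 10.667 mcg/mL.
Steady-state trough Cmin,ss = Cmax,ss·f ≈ 10.667 × 0.25 ≈ 2.667 mcg/mL.
Trough 2.7 mcg/mL vs MEC 3 mcg/mL: subtherapeutic.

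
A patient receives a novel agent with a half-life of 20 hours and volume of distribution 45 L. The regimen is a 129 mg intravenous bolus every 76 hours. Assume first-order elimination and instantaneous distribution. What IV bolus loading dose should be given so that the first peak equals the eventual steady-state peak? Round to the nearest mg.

f = (1/2)^(76/20) ≈ 0.071794; accumulation ratio R = 1/(1−f) ≈ 1.07735.
Loading dose to hit Cmax,ss on first dose: D_load = D_maint·R ≈ 129 × 1.07735 ≈ 138.98 mg.

139 mg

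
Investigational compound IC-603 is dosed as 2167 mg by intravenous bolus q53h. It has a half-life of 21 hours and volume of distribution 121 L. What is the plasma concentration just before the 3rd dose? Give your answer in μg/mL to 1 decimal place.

3.7 μg/mL

f = (1/2)^(τ/t½) = (1/2)^(53/21) ≈ 0.1739.
C₀ = D/Vd = 2167/121 ≈ 17.909 μg/mL.
Before the 3rd dose, 2 doses have been given. Superposition: Cmin = C₀·(f + f²).
≈ 17.909 × (0.1739 + 0.0302) ≈ 17.909 × 0.2041 ≈ 3.655 μg/mL.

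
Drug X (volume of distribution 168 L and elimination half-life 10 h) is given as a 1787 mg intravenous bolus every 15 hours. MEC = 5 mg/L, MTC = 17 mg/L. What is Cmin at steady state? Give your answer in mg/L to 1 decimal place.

5.8 mg/L

Over one 15-h interval, 15/10 ≈ 1.5 half-lives elapse, leaving f ≈ 0.3536 of each dose.
Accumulation ratio R = 1/(1 − f) ≈ 1/0.6464 ≈ 1.5470.
Each bolus raises the concentration by D/Vd = 1787/168 ≈ 10.637 mg/L.
Steady-state peak Cmax,ss = C₀·R ≈ 10.637 × 1.5470 ≈ 16.455 mg/L.
Steady-state trough Cmin,ss = Cmax,ss·f ≈ 16.455 × 0.3536 ≈ 5.818 mg/L.
Trough 5.8 mg/L vs MEC 5 mg/L: adequate.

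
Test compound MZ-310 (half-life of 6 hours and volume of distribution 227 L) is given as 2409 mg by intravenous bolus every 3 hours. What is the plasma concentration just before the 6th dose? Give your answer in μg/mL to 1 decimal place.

21.1 μg/mL

f = (1/2)^(τ/t½) = (1/2)^(3/6) ≈ 0.7071.
C₀ = D/Vd = 2409/227 ≈ 10.612 μg/mL.
Before the 6th dose, 5 doses have been given. Superposition: Cmin = C₀·(f + f² + … + f^5).
≈ 10.612 × (0.7071 + 0.5000 + 0.3535 + 0.2500 + 0.1768) ≈ 10.612 × 1.9874 ≈ 21.090 μg/mL.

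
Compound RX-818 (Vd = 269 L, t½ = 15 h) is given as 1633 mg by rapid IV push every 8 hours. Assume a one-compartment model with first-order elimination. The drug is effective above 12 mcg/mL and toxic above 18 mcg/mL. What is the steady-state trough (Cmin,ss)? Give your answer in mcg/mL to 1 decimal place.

13.6 mcg/mL

Over one 8-h interval, 8/15 ≈ 0.53333 half-lives elapse, leaving f ≈ 0.6910 of each dose.
Accumulation ratio R = 1/(1 − f) ≈ 1/0.3090 ≈ 3.2362.
Each bolus raises the concentration by D/Vd = 1633/269 ≈ 6.071 mcg/mL.
Steady-state peak Cmax,ss = C₀·R ≈ 6.071 × 3.2362 ≈ 19.647 mcg/mL.
Steady-state trough Cmin,ss = Cmax,ss·f ≈ 19.647 × 0.6910 ≈ 13.576 mcg/mL.
Trough 13.6 mcg/mL vs MEC 12 mcg/mL: adequate.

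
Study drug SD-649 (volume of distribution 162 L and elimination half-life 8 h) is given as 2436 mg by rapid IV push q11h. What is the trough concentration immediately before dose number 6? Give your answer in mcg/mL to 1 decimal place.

f = (1/2)^(τ/t½) = (1/2)^(11/8) ≈ 0.3856.
C₀ = D/Vd = 2436/162 ≈ 15.037 mcg/mL.
Before the 6th dose, 5 doses have been given. Superposition: Cmin = C₀·(f + f² + … + f^5).
≈ 15.037 × (0.3856 + 0.1487 + 0.0573 + 0.0221 + 0.0085) ≈ 15.037 × 0.6222 ≈ 9.356 mcg/mL.

9.4 mcg/mL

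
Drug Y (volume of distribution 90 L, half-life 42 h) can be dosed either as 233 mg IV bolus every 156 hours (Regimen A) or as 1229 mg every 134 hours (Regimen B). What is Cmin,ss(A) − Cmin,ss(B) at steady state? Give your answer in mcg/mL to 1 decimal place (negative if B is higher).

Regimen A: f = (1/2)^(156/42) ≈ 0.0762; Cmin,ss = (233/90)·f/(1−f) ≈ 0.214 mcg/mL.
Regimen B: f = (1/2)^(134/42) ≈ 0.1095; Cmin,ss = (1229/90)·f/(1−f) ≈ 1.679 mcg/mL.
Difference ≈ 0.214 − 1.679 ≈ -1.465 mcg/mL.

-1.5 mcg/mL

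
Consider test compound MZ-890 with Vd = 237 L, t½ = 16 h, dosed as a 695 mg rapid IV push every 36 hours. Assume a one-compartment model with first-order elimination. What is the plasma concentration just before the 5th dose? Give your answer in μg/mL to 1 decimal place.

0.8 μg/mL

f = (1/2)^(τ/t½) = (1/2)^(36/16) ≈ 0.2102.
C₀ = D/Vd = 695/237 ≈ 2.932 μg/mL.
Before the 5th dose, 4 doses have been given. Superposition: Cmin = C₀·(f + f² + … + f^4).
≈ 2.932 × (0.2102 + 0.0442 + 0.0093 + 0.0020) ≈ 2.932 × 0.2657 ≈ 0.779 μg/mL.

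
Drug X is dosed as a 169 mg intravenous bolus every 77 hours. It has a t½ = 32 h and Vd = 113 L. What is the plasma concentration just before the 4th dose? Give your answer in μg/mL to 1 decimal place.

f = (1/2)^(τ/t½) = (1/2)^(77/32) ≈ 0.1886.
C₀ = D/Vd = 169/113 ≈ 1.496 μg/mL.
Before the 4th dose, 3 doses have been given. Superposition: Cmin = C₀·(f + f² + … + f^3).
≈ 1.496 × (0.1886 + 0.0356 + 0.0067) ≈ 1.496 × 0.2309 ≈ 0.345 μg/mL.

0.3 μg/mL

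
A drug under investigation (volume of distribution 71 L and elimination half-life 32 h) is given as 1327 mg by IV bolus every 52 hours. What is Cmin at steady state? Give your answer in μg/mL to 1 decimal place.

9.0 μg/mL

τ/t½ = 52/32 ≈ 1.625, so fraction remaining f = (1/2)^(52/32) ≈ 0.3242.
Single-dose peak C₀ = D/Vd = 1327/71 ≈ 18.690 μg/mL.
Steady-state trough Cmin,ss = C₀·f/(1−f) ≈ 18.690 × 0.3242/0.6758 ≈ 8.966 μg/mL.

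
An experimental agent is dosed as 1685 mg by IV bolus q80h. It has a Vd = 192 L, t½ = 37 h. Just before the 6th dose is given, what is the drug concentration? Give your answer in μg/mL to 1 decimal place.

2.5 μg/mL

f = (1/2)^(τ/t½) = (1/2)^(80/37) ≈ 0.2234.
C₀ = D/Vd = 1685/192 ≈ 8.776 μg/mL.
Before the 6th dose, 5 doses have been given. Superposition: Cmin = C₀·(f + f² + … + f^5).
≈ 8.776 × (0.2234 + 0.0499 + 0.0111 + 0.0025 + 0.0006) ≈ 8.776 × 0.2875 ≈ 2.523 μg/mL.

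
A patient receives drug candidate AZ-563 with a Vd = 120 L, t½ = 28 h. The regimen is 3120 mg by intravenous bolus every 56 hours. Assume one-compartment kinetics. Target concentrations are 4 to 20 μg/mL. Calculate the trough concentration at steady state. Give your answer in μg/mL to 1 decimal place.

8.7 μg/mL

The dosing interval is 2 half-lives, so f = 2^(−2) = 0.25.
Accumulation ratio R = 1/(1 − f) = 1/0.75 = 4/3.
Single-dose peak C₀ = D/Vd = 3120/120 = 26 μg/mL.
Steady-state peak Cmax,ss = C₀·R = 26 × 4/3 ≈ 34.667 μg/mL.
Steady-state trough Cmin,ss = Cmax,ss·f ≈ 34.667 × 0.25 ≈ 8.667 μg/mL.
Trough 8.7 μg/mL vs MEC 4 μg/mL: adequate.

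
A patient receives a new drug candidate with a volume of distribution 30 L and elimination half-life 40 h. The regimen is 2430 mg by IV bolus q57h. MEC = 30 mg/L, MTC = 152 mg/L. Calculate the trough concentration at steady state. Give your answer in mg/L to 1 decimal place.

Over one 57-h interval, 57/40 ≈ 1.425 half-lives elapse, leaving f ≈ 0.3724 of each dose.
Accumulation ratio R = 1/(1 − f) ≈ 1/0.6276 ≈ 1.5934.
Each bolus raises the concentration by D/Vd = 2430/30 ≈ 81.000 mg/L.
Steady-state peak Cmax,ss = C₀·R ≈ 81.000 × 1.5934 ≈ 129.065 mg/L.
Steady-state trough Cmin,ss = Cmax,ss·f ≈ 129.065 × 0.3724 ≈ 48.064 mg/L.
Trough 48.1 mg/L vs MEC 30 mg/L: adequate.

48.1 mg/L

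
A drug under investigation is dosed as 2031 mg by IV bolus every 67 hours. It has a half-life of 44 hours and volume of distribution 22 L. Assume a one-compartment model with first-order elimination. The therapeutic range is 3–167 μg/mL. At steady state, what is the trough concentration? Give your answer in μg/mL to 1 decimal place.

49.3 μg/mL

k = ln2/t½ = ln2/44 ≈ 0.015753 h⁻¹; fraction remaining f = e^(−kτ) = e^(−0.015753×67) ≈ 0.3480.
Accumulation ratio R = 1/(1 − f) ≈ 1/0.6520 ≈ 1.5337.
Single-dose peak C₀ = D/Vd = 2031/22 ≈ 92.318 μg/mL.
Steady-state peak Cmax,ss = C₀·R ≈ 92.318 × 1.5337 ≈ 141.588 μg/mL.
One interval later, Cmin,ss = Cmax,ss·e^(−kτ) ≈ 141.588 × 0.3480 ≈ 49.273 μg/mL.
Trough 49.3 μg/mL vs MEC 3 μg/mL: adequate.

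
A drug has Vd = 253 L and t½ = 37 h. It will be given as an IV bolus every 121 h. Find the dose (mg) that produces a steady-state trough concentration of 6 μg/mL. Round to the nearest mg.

13128 mg

τ/t½ = 121/37 ≈ 3.2703, so f = (1/2)^(121/37) ≈ 0.103646.
Cmin,ss = (D/Vd)·f/(1−f), so D = Cmin,ss·Vd·(1−f)/f.
D = 6 × 253 × (1−f)/f ≈ 6 × 253 × 8.64823 ≈ 13128.01 mg.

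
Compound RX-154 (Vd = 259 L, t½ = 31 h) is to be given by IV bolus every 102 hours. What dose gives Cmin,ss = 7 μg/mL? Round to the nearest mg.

τ/t½ = 102/31 ≈ 3.2903, so f = (1/2)^(102/31) ≈ 0.102215.
Cmin,ss = (D/Vd)·f/(1−f), so D = Cmin,ss·Vd·(1−f)/f.
D = 7 × 259 × (1−f)/f ≈ 7 × 259 × 8.78330 ≈ 15924.12 mg.

15924 mg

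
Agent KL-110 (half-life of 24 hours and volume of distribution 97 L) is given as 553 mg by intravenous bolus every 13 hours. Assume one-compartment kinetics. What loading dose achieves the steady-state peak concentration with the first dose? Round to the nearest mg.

f = (1/2)^(13/24) ≈ 0.686977; accumulation ratio R = 1/(1−f) ≈ 3.19465.
Loading dose to hit Cmax,ss on first dose: D_load = D_maint·R ≈ 553 × 3.19465 ≈ 1766.64 mg.

1767 mg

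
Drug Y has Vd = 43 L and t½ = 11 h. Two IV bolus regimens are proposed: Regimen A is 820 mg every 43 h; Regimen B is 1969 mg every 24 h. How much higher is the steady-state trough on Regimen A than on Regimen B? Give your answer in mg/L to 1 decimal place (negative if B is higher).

Regimen A: f = (1/2)^(43/11) ≈ 0.0666; Cmin,ss = (820/43)·f/(1−f) ≈ 1.361 mg/L.
Regimen B: f = (1/2)^(24/11) ≈ 0.2204; Cmin,ss = (1969/43)·f/(1−f) ≈ 12.945 mg/L.
Difference ≈ 1.361 − 12.945 ≈ -11.584 mg/L.

-11.6 mg/L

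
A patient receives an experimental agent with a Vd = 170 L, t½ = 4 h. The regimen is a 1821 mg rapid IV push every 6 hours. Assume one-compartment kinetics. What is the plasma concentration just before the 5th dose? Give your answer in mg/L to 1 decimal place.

f = (1/2)^(τ/t½) = (1/2)^(6/4) ≈ 0.3536.
C₀ = D/Vd = 1821/170 ≈ 10.712 mg/L.
Before the 5th dose, 4 doses have been given. Superposition: Cmin = C₀·(f + f² + … + f^4).
≈ 10.712 × (0.3536 + 0.1250 + 0.0442 + 0.0156) ≈ 10.712 × 0.5384 ≈ 5.767 mg/L.

5.8 mg/L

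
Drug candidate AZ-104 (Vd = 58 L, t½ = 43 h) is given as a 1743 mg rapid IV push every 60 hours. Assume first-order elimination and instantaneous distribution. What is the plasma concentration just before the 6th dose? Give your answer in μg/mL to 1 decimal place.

18.3 μg/mL

f = (1/2)^(τ/t½) = (1/2)^(60/43) ≈ 0.3802.
C₀ = D/Vd = 1743/58 ≈ 30.052 μg/mL.
Before the 6th dose, 5 doses have been given. Superposition: Cmin = C₀·(f + f² + … + f^5).
≈ 30.052 × (0.3802 + 0.1446 + 0.0550 + 0.0209 + 0.0079) ≈ 30.052 × 0.6086 ≈ 18.290 μg/mL.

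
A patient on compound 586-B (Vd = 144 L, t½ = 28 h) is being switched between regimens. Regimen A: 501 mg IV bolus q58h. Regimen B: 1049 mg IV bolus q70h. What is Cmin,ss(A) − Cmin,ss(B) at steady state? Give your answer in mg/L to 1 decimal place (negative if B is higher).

Regimen A: f = (1/2)^(58/28) ≈ 0.2379; Cmin,ss = (501/144)·f/(1−f) ≈ 1.086 mg/L.
Regimen B: f = (1/2)^(70/28) ≈ 0.1768; Cmin,ss = (1049/144)·f/(1−f) ≈ 1.565 mg/L.
Difference ≈ 1.086 − 1.565 ≈ -0.479 mg/L.

-0.5 mg/L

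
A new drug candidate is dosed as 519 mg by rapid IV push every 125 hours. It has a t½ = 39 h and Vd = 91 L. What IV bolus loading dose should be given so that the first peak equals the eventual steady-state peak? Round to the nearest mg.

582 mg

f = (1/2)^(125/39) ≈ 0.108433; accumulation ratio R = 1/(1−f) ≈ 1.12162.
Loading dose to hit Cmax,ss on first dose: D_load = D_maint·R ≈ 519 × 1.12162 ≈ 582.12 mg.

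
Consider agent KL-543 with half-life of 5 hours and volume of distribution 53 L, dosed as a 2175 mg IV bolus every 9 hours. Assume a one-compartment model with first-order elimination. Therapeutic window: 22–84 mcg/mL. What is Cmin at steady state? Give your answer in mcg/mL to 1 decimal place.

Over one 9-h interval, 9/5 ≈ 1.8 half-lives elapse, leaving f ≈ 0.2872 of each dose.
Single-dose peak C₀ = D/Vd = 2175/53 ≈ 41.038 mcg/mL.
Steady-state trough Cmin,ss = C₀·f/(1−f) ≈ 41.038 × 0.2872/0.7128 ≈ 16.535 mcg/mL.
Trough 16.5 mcg/mL vs MEC 22 mcg/mL: subtherapeutic.

16.5 mcg/mL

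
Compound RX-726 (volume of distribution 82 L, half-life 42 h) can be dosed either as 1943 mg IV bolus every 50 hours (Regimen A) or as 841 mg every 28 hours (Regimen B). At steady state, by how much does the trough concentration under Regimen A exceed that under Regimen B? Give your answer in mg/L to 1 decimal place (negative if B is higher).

1.0 mg/L

Regimen A: f = (1/2)^(50/42) ≈ 0.4382; Cmin,ss = (1943/82)·f/(1−f) ≈ 18.482 mg/L.
Regimen B: f = (1/2)^(28/42) ≈ 0.6300; Cmin,ss = (841/82)·f/(1−f) ≈ 17.463 mg/L.
Difference ≈ 18.482 − 17.463 ≈ 1.019 mg/L.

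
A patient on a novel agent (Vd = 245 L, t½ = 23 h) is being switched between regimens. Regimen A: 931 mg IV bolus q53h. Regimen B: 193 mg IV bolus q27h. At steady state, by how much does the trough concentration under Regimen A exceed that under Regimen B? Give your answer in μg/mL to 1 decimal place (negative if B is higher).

Regimen A: f = (1/2)^(53/23) ≈ 0.2025; Cmin,ss = (931/245)·f/(1−f) ≈ 0.965 μg/mL.
Regimen B: f = (1/2)^(27/23) ≈ 0.4432; Cmin,ss = (193/245)·f/(1−f) ≈ 0.627 μg/mL.
Difference ≈ 0.965 − 0.627 ≈ 0.338 μg/mL.

0.3 μg/mL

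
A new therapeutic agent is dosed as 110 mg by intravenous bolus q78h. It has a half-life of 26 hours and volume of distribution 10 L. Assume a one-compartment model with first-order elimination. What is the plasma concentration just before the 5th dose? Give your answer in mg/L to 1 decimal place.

1.6 mg/L

f = (1/2)^(τ/t½) = (1/2)^(78/26) ≈ 0.1250.
C₀ = D/Vd = 110/10 ≈ 11.000 mg/L.
Before the 5th dose, 4 doses have been given. Superposition: Cmin = C₀·(f + f² + … + f^4).
≈ 11.000 × (0.1250 + 0.0156 + 0.0020 + 0.0002) ≈ 11.000 × 0.1428 ≈ 1.571 mg/L.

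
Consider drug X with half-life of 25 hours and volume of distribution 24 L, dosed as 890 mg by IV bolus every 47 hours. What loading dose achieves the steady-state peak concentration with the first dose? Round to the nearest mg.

1222 mg

f = (1/2)^(47/25) ≈ 0.271684; accumulation ratio R = 1/(1−f) ≈ 1.37303.
Loading dose to hit Cmax,ss on first dose: D_load = D_maint·R ≈ 890 × 1.37303 ≈ 1222.00 mg.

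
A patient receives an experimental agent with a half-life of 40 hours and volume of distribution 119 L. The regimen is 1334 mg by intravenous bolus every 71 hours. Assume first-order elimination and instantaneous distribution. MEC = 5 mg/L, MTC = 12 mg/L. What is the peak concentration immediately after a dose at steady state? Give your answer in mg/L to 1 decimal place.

k = ln2/t½ = ln2/40 ≈ 0.017329 h⁻¹; fraction remaining f = e^(−kτ) = e^(−0.017329×71) ≈ 0.2922.
At steady state, accumulation factor R = 1/(1 − e^(−kτ)) ≈ 1.4128.
Each bolus raises the concentration by D/Vd = 1334/119 ≈ 11.210 mg/L.
Steady-state peak Cmax,ss = C₀·R ≈ 11.210 × 1.4128 ≈ 15.837 mg/L.
Peak 15.8 mg/L vs MTC 12 mg/L: exceeds toxic threshold.

15.8 mg/L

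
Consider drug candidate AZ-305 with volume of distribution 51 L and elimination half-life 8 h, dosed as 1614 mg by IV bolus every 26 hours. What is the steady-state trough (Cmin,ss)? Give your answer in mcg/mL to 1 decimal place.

Over one 26-h interval, 26/8 ≈ 3.25 half-lives elapse, leaving f ≈ 0.1051 of each dose.
Single-dose peak C₀ = D/Vd = 1614/51 ≈ 31.647 mcg/mL.
Steady-state trough Cmin,ss = C₀·f/(1−f) ≈ 31.647 × 0.1051/0.8949 ≈ 3.717 mcg/mL.

3.7 mcg/mL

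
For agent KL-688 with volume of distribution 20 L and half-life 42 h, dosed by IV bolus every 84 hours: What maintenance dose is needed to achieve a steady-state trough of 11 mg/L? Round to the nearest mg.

τ/t½ = 84/42 ≈ 2, so f = (1/2)^(84/42) ≈ 0.250000.
Cmin,ss = (D/Vd)·f/(1−f), so D = Cmin,ss·Vd·(1−f)/f.
D = 11 × 20 × (1−f)/f ≈ 11 × 20 × 3.00000 ≈ 660.00 mg.

660 mg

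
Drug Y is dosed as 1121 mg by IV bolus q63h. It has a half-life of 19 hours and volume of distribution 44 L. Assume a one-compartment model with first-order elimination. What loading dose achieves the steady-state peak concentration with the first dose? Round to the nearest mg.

1246 mg

f = (1/2)^(63/19) ≈ 0.100426; accumulation ratio R = 1/(1−f) ≈ 1.11164.
Loading dose to hit Cmax,ss on first dose: D_load = D_maint·R ≈ 1121 × 1.11164 ≈ 1246.15 mg.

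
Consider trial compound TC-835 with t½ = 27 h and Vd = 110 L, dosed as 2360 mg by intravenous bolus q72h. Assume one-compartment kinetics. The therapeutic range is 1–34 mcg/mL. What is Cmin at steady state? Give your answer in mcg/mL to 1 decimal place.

4.0 mcg/mL

k = ln2/t½ = ln2/27 ≈ 0.025672 h⁻¹; fraction remaining f = e^(−kτ) = e^(−0.025672×72) ≈ 0.1575.
Each bolus raises the concentration by D/Vd = 2360/110 ≈ 21.455 mcg/mL.
Steady-state trough Cmin,ss = C₀·f/(1−f) ≈ 21.455 × 0.1575/0.8425 ≈ 4.011 mcg/mL.
Trough 4.0 mcg/mL vs MEC 1 mcg/mL: adequate.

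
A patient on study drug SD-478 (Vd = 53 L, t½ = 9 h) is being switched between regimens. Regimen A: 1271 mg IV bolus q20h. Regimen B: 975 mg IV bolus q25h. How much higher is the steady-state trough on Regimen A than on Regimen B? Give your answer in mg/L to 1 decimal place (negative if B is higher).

3.4 mg/L

Regimen A: f = (1/2)^(20/9) ≈ 0.2143; Cmin,ss = (1271/53)·f/(1−f) ≈ 6.541 mg/L.
Regimen B: f = (1/2)^(25/9) ≈ 0.1458; Cmin,ss = (975/53)·f/(1−f) ≈ 3.140 mg/L.
Difference ≈ 6.541 − 3.140 ≈ 3.401 mg/L.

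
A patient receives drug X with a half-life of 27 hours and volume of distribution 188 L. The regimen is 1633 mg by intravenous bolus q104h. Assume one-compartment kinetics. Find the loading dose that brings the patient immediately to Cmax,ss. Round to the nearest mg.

1755 mg

f = (1/2)^(104/27) ≈ 0.069259; accumulation ratio R = 1/(1−f) ≈ 1.07441.
Loading dose to hit Cmax,ss on first dose: D_load = D_maint·R ≈ 1633 × 1.07441 ≈ 1754.51 mg.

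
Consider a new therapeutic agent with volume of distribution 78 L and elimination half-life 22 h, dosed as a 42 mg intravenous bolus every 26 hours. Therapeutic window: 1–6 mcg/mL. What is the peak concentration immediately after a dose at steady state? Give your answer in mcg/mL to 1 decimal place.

1.0 mcg/mL

Over one 26-h interval, 26/22 ≈ 1.1818 half-lives elapse, leaving f ≈ 0.4408 of each dose.
Accumulation ratio R = 1/(1 − f) ≈ 1/0.5592 ≈ 1.7883.
Each bolus raises the concentration by D/Vd = 42/78 ≈ 0.538 mcg/mL.
Steady-state peak Cmax,ss = C₀·R ≈ 0.538 × 1.7883 ≈ 0.962 mcg/mL.
Peak 1.0 mcg/mL vs MTC 6 mcg/mL: below toxic threshold.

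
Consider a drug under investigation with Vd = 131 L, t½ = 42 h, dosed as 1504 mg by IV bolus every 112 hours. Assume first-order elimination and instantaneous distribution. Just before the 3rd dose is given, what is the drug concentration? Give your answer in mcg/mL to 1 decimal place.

2.1 mcg/mL

f = (1/2)^(τ/t½) = (1/2)^(112/42) ≈ 0.1575.
C₀ = D/Vd = 1504/131 ≈ 11.481 mcg/mL.
Before the 3rd dose, 2 doses have been given. Superposition: Cmin = C₀·(f + f²).
≈ 11.481 × (0.1575 + 0.0248) ≈ 11.481 × 0.1823 ≈ 2.093 mcg/mL.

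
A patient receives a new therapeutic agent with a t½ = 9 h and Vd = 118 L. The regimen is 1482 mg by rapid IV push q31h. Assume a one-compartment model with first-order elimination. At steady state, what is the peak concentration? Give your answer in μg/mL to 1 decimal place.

k = ln2/t½ = ln2/9 ≈ 0.077016 h⁻¹; fraction remaining f = e^(−kτ) = e^(−0.077016×31) ≈ 0.0919.
Accumulation ratio R = 1/(1 − f) ≈ 1/0.9081 ≈ 1.1012.
Each bolus raises the concentration by D/Vd = 1482/118 ≈ 12.559 μg/mL.
Steady-state peak Cmax,ss = C₀·R ≈ 12.559 × 1.1012 ≈ 13.830 μg/mL.

13.8 μg/mL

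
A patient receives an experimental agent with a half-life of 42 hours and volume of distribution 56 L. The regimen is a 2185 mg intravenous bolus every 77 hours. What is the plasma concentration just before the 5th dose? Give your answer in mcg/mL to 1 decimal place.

15.1 mcg/mL

f = (1/2)^(τ/t½) = (1/2)^(77/42) ≈ 0.2806.
C₀ = D/Vd = 2185/56 ≈ 39.018 mcg/mL.
Before the 5th dose, 4 doses have been given. Superposition: Cmin = C₀·(f + f² + … + f^4).
≈ 39.018 × (0.2806 + 0.0787 + 0.0221 + 0.0062) ≈ 39.018 × 0.3876 ≈ 15.123 mcg/mL.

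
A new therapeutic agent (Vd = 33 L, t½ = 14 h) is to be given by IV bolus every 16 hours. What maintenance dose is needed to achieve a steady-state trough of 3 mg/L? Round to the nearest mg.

τ/t½ = 16/14 ≈ 1.1429, so f = (1/2)^(16/14) ≈ 0.452862.
Cmin,ss = (D/Vd)·f/(1−f), so D = Cmin,ss·Vd·(1−f)/f.
D = 3 × 33 × (1−f)/f ≈ 3 × 33 × 1.20818 ≈ 119.61 mg.

120 mg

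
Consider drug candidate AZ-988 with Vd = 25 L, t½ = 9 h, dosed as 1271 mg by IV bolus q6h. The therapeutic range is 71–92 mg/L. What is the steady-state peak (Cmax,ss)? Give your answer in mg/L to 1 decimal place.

137.4 mg/L

Over one 6-h interval, 6/9 ≈ 0.66667 half-lives elapse, leaving f ≈ 0.6300 of each dose.
Accumulation ratio R = 1/(1 − f) ≈ 1/0.3700 ≈ 2.7027.
Each bolus raises the concentration by D/Vd = 1271/25 ≈ 50.840 mg/L.
Steady-state peak Cmax,ss = C₀·R ≈ 50.840 × 2.7027 ≈ 137.405 mg/L.
Peak 137.4 mg/L vs MTC 92 mg/L: exceeds toxic threshold.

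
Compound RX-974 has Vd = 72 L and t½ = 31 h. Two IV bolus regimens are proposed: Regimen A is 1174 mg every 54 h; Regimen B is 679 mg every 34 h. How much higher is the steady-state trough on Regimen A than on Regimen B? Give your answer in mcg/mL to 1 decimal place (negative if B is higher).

-1.3 mcg/mL

Regimen A: f = (1/2)^(54/31) ≈ 0.2990; Cmin,ss = (1174/72)·f/(1−f) ≈ 6.955 mcg/mL.
Regimen B: f = (1/2)^(34/31) ≈ 0.4676; Cmin,ss = (679/72)·f/(1−f) ≈ 8.283 mcg/mL.
Difference ≈ 6.955 − 8.283 ≈ -1.328 mcg/mL.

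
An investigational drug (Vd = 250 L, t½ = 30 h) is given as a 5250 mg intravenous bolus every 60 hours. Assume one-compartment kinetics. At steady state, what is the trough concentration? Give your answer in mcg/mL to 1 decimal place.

The dosing interval is 2 half-lives, so f = 2^(−2) = 0.25.
At steady state, R = 1/(1 − 0.25) = 4/3.
Single-dose peak C₀ = D/Vd = 5250/250 = 21 mcg/mL.
Steady-state peak Cmax,ss = C₀·R = 21 × 4/3 ≈ 28.000 mcg/mL.
Steady-state trough Cmin,ss = Cmax,ss·f ≈ 28.000 × 0.25 ≈ 7.000 mcg/mL.

7.0 mcg/mL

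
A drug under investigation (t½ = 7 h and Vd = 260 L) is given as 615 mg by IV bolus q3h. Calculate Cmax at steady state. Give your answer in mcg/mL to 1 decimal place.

τ/t½ = 3/7 ≈ 0.42857, so fraction remaining f = (1/2)^(3/7) ≈ 0.7430.
At steady state, accumulation factor R = 1/(1 − e^(−kτ)) ≈ 3.8911.
Each bolus raises the concentration by D/Vd = 615/260 ≈ 2.365 mcg/mL.
Cmax,ss = C₀/(1 − f) ≈ 2.365/0.2570 ≈ 9.202 mcg/mL.

9.2 mcg/mL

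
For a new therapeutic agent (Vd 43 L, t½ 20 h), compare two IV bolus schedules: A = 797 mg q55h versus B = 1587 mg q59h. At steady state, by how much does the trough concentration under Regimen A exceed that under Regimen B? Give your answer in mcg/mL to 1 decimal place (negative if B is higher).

Regimen A: f = (1/2)^(55/20) ≈ 0.1487; Cmin,ss = (797/43)·f/(1−f) ≈ 3.238 mcg/mL.
Regimen B: f = (1/2)^(59/20) ≈ 0.1294; Cmin,ss = (1587/43)·f/(1−f) ≈ 5.486 mcg/mL.
Difference ≈ 3.238 − 5.486 ≈ -2.248 mcg/mL.

-2.2 mcg/mL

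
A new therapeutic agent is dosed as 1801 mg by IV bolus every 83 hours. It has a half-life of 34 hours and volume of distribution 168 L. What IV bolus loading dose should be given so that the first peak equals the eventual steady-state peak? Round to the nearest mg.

2207 mg

f = (1/2)^(83/34) ≈ 0.184133; accumulation ratio R = 1/(1−f) ≈ 1.22569.
Loading dose to hit Cmax,ss on first dose: D_load = D_maint·R ≈ 1801 × 1.22569 ≈ 2207.47 mg.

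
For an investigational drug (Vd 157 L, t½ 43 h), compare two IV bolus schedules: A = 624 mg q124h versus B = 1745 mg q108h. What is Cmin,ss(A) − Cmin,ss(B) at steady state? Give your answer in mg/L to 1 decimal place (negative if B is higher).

-1.7 mg/L

Regimen A: f = (1/2)^(124/43) ≈ 0.1355; Cmin,ss = (624/157)·f/(1−f) ≈ 0.623 mg/L.
Regimen B: f = (1/2)^(108/43) ≈ 0.1754; Cmin,ss = (1745/157)·f/(1−f) ≈ 2.364 mg/L.
Difference ≈ 0.623 − 2.364 ≈ -1.741 mg/L.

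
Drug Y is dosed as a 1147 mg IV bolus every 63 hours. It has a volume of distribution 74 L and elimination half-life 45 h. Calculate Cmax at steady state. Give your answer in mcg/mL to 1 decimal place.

25.0 mcg/mL

τ/t½ = 63/45 ≈ 1.4, so fraction remaining f = (1/2)^(63/45) ≈ 0.3789.
At steady state, accumulation factor R = 1/(1 − e^(−kτ)) ≈ 1.6100.
Single-dose peak C₀ = D/Vd = 1147/74 ≈ 15.500 mcg/mL.
Steady-state peak Cmax,ss = C₀·R ≈ 15.500 × 1.6100 ≈ 24.955 mcg/mL.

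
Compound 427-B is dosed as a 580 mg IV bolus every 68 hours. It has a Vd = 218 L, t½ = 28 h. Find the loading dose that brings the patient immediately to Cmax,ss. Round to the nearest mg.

f = (1/2)^(68/28) ≈ 0.185749; accumulation ratio R = 1/(1−f) ≈ 1.22812.
Loading dose to hit Cmax,ss on first dose: D_load = D_maint·R ≈ 580 × 1.22812 ≈ 712.31 mg.

712 mg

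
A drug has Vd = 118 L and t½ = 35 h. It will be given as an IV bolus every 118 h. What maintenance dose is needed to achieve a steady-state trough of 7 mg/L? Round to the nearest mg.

7722 mg

τ/t½ = 118/35 ≈ 3.3714, so f = (1/2)^(118/35) ≈ 0.096627.
Cmin,ss = (D/Vd)·f/(1−f), so D = Cmin,ss·Vd·(1−f)/f.
D = 7 × 118 × (1−f)/f ≈ 7 × 118 × 9.34907 ≈ 7722.33 mg.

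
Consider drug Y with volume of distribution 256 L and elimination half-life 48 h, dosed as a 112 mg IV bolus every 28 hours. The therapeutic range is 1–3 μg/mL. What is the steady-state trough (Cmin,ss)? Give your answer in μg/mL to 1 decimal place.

τ/t½ = 28/48 ≈ 0.58333, so fraction remaining f = (1/2)^(28/48) ≈ 0.6674.
At steady state, accumulation factor R = 1/(1 − e^(−kτ)) ≈ 3.0066.
Each bolus raises the concentration by D/Vd = 112/256 ≈ 0.438 μg/mL.
Cmax,ss = C₀/(1 − f) ≈ 0.438/0.3326 ≈ 1.317 μg/mL.
One interval later, Cmin,ss = Cmax,ss·e^(−kτ) ≈ 1.317 × 0.6674 ≈ 0.879 μg/mL.
Trough 0.9 μg/mL vs MEC 1 μg/mL: subtherapeutic.

0.9 μg/mL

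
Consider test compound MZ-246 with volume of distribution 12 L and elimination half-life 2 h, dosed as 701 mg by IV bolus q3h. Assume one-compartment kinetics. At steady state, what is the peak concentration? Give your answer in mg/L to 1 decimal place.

90.4 mg/L

Over one 3-h interval, 3/2 ≈ 1.5 half-lives elapse, leaving f ≈ 0.3536 of each dose.
At steady state, accumulation factor R = 1/(1 − e^(−kτ)) ≈ 1.5470.
Single-dose peak C₀ = D/Vd = 701/12 ≈ 58.417 mg/L.
Cmax,ss = C₀/(1 − f) ≈ 58.417/0.6464 ≈ 90.373 mg/L.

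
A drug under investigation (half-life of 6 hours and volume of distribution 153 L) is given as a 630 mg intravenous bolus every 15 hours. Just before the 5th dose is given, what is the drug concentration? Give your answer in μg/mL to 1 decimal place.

f = (1/2)^(τ/t½) = (1/2)^(15/6) ≈ 0.1768.
C₀ = D/Vd = 630/153 ≈ 4.118 μg/mL.
Before the 5th dose, 4 doses have been given. Superposition: Cmin = C₀·(f + f² + … + f^4).
≈ 4.118 × (0.1768 + 0.0313 + 0.0055 + 0.0010) ≈ 4.118 × 0.2146 ≈ 0.884 μg/mL.

0.9 μg/mL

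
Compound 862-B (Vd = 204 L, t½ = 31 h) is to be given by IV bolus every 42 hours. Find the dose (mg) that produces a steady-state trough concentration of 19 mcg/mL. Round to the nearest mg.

6038 mg

τ/t½ = 42/31 ≈ 1.3548, so f = (1/2)^(42/31) ≈ 0.390979.
Cmin,ss = (D/Vd)·f/(1−f), so D = Cmin,ss·Vd·(1−f)/f.
D = 19 × 204 × (1−f)/f ≈ 19 × 204 × 1.55768 ≈ 6037.57 mg.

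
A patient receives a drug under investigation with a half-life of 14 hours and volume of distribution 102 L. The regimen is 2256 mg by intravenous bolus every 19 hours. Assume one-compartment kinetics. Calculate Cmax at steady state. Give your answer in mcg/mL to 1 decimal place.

36.3 mcg/mL

Over one 19-h interval, 19/14 ≈ 1.3571 half-lives elapse, leaving f ≈ 0.3904 of each dose.
At steady state, accumulation factor R = 1/(1 − e^(−kτ)) ≈ 1.6404.
Each bolus raises the concentration by D/Vd = 2256/102 ≈ 22.118 mcg/mL.
Cmax,ss = C₀/(1 − f) ≈ 22.118/0.6096 ≈ 36.283 mcg/mL.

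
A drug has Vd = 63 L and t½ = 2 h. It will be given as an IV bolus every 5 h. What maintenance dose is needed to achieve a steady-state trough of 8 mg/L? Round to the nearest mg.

2347 mg

τ/t½ = 5/2 ≈ 2.5, so f = (1/2)^(5/2) ≈ 0.176777.
Cmin,ss = (D/Vd)·f/(1−f), so D = Cmin,ss·Vd·(1−f)/f.
D = 8 × 63 × (1−f)/f ≈ 8 × 63 × 4.65684 ≈ 2347.05 mg.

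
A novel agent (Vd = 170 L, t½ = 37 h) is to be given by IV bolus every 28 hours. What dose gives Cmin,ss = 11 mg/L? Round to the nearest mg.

τ/t½ = 28/37 ≈ 0.75676, so f = (1/2)^(28/37) ≈ 0.591825.
Cmin,ss = (D/Vd)·f/(1−f), so D = Cmin,ss·Vd·(1−f)/f.
D = 11 × 170 × (1−f)/f ≈ 11 × 170 × 0.68969 ≈ 1289.72 mg.

1290 mg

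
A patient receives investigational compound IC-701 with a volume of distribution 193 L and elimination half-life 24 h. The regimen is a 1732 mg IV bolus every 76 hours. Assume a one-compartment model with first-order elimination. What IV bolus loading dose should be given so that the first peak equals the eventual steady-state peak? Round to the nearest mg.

1949 mg

f = (1/2)^(76/24) ≈ 0.111362; accumulation ratio R = 1/(1−f) ≈ 1.12532.
Loading dose to hit Cmax,ss on first dose: D_load = D_maint·R ≈ 1732 × 1.12532 ≈ 1949.05 mg.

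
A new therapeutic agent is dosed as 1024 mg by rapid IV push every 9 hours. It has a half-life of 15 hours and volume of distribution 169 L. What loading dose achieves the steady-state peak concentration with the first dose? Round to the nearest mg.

3010 mg

f = (1/2)^(9/15) ≈ 0.659754; accumulation ratio R = 1/(1−f) ≈ 2.93905.
Loading dose to hit Cmax,ss on first dose: D_load = D_maint·R ≈ 1024 × 2.93905 ≈ 3009.59 mg.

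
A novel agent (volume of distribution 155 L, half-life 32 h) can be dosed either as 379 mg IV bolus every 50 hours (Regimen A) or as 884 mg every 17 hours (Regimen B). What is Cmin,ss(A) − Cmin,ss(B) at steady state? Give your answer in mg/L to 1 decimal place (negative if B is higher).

-11.6 mg/L

Regimen A: f = (1/2)^(50/32) ≈ 0.3386; Cmin,ss = (379/155)·f/(1−f) ≈ 1.252 mg/L.
Regimen B: f = (1/2)^(17/32) ≈ 0.6920; Cmin,ss = (884/155)·f/(1−f) ≈ 12.814 mg/L.
Difference ≈ 1.252 − 12.814 ≈ -11.562 mg/L.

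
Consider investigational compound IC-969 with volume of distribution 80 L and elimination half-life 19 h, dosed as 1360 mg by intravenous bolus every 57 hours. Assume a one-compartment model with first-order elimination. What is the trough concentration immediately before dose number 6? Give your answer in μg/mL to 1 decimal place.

2.4 μg/mL

f = (1/2)^(τ/t½) = (1/2)^(57/19) ≈ 0.1250.
C₀ = D/Vd = 1360/80 ≈ 17.000 μg/mL.
Before the 6th dose, 5 doses have been given. Superposition: Cmin = C₀·(f + f² + … + f^5).
≈ 17.000 × (0.1250 + 0.0156 + 0.0020 + 0.0002 + 0.0000) ≈ 17.000 × 0.1428 ≈ 2.428 μg/mL.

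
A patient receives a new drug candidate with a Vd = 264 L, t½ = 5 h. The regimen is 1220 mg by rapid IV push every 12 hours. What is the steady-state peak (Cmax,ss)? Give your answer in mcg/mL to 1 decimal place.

k = ln2/t½ = ln2/5 ≈ 0.138629 h⁻¹; fraction remaining f = e^(−kτ) = e^(−0.138629×12) ≈ 0.1895.
Accumulation ratio R = 1/(1 − f) ≈ 1/0.8105 ≈ 1.2338.
Each bolus raises the concentration by D/Vd = 1220/264 ≈ 4.621 mcg/mL.
Steady-state peak Cmax,ss = C₀·R ≈ 4.621 × 1.2338 ≈ 5.701 mcg/mL.

5.7 mcg/mL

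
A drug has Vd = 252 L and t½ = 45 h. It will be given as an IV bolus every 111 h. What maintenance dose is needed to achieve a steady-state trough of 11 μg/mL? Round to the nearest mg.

12551 mg

τ/t½ = 111/45 ≈ 2.4667, so f = (1/2)^(111/45) ≈ 0.180909.
Cmin,ss = (D/Vd)·f/(1−f), so D = Cmin,ss·Vd·(1−f)/f.
D = 11 × 252 × (1−f)/f ≈ 11 × 252 × 4.52764 ≈ 12550.62 mg.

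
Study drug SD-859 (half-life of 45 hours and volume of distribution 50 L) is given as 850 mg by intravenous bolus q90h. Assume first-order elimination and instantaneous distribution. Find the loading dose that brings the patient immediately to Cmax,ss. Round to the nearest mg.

f = (1/2)^(90/45) ≈ 0.250000; accumulation ratio R = 1/(1−f) ≈ 1.33333.
Loading dose to hit Cmax,ss on first dose: D_load = D_maint·R ≈ 850 × 1.33333 ≈ 1133.33 mg.

1133 mg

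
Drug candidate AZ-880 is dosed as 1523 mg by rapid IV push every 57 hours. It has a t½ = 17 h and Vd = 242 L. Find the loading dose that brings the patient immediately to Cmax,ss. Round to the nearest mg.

1688 mg

f = (1/2)^(57/17) ≈ 0.097873; accumulation ratio R = 1/(1−f) ≈ 1.10849.
Loading dose to hit Cmax,ss on first dose: D_load = D_maint·R ≈ 1523 × 1.10849 ≈ 1688.23 mg.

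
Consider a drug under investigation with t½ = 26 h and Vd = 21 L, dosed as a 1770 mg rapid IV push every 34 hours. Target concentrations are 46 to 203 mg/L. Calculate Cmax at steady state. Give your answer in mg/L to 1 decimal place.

141.4 mg/L

Over one 34-h interval, 34/26 ≈ 1.3077 half-lives elapse, leaving f ≈ 0.4040 of each dose.
At steady state, accumulation factor R = 1/(1 − e^(−kτ)) ≈ 1.6779.
Each bolus raises the concentration by D/Vd = 1770/21 ≈ 84.286 mg/L.
Steady-state peak Cmax,ss = C₀·R ≈ 84.286 × 1.6779 ≈ 141.423 mg/L.
Peak 141.4 mg/L vs MTC 203 mg/L: below toxic threshold.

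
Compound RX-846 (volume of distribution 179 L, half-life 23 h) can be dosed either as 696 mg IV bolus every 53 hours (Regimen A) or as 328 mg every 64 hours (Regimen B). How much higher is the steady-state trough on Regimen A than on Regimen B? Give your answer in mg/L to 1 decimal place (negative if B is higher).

Regimen A: f = (1/2)^(53/23) ≈ 0.2025; Cmin,ss = (696/179)·f/(1−f) ≈ 0.987 mg/L.
Regimen B: f = (1/2)^(64/23) ≈ 0.1453; Cmin,ss = (328/179)·f/(1−f) ≈ 0.312 mg/L.
Difference ≈ 0.987 − 0.312 ≈ 0.675 mg/L.

0.7 mg/L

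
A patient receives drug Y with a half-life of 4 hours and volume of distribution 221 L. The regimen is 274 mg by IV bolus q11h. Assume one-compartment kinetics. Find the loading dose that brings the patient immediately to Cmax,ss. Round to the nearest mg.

f = (1/2)^(11/4) ≈ 0.148651; accumulation ratio R = 1/(1−f) ≈ 1.17461.
Loading dose to hit Cmax,ss on first dose: D_load = D_maint·R ≈ 274 × 1.17461 ≈ 321.84 mg.

322 mg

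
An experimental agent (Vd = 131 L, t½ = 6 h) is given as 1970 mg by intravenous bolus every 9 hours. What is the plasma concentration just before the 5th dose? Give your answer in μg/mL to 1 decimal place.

f = (1/2)^(τ/t½) = (1/2)^(9/6) ≈ 0.3536.
C₀ = D/Vd = 1970/131 ≈ 15.038 μg/mL.
Before the 5th dose, 4 doses have been given. Superposition: Cmin = C₀·(f + f² + … + f^4).
≈ 15.038 × (0.3536 + 0.1250 + 0.0442 + 0.0156) ≈ 15.038 × 0.5384 ≈ 8.096 μg/mL.

8.1 μg/mL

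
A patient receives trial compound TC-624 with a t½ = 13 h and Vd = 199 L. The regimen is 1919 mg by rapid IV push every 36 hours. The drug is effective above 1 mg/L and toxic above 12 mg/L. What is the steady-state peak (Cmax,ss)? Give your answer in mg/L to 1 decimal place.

11.3 mg/L

k = ln2/t½ = ln2/13 ≈ 0.053319 h⁻¹; fraction remaining f = e^(−kτ) = e^(−0.053319×36) ≈ 0.1467.
Accumulation ratio R = 1/(1 − f) ≈ 1/0.8533 ≈ 1.1719.
Each bolus raises the concentration by D/Vd = 1919/199 ≈ 9.643 mg/L.
Steady-state peak Cmax,ss = C₀·R ≈ 9.643 × 1.1719 ≈ 11.301 mg/L.
Peak 11.3 mg/L vs MTC 12 mg/L: below toxic threshold.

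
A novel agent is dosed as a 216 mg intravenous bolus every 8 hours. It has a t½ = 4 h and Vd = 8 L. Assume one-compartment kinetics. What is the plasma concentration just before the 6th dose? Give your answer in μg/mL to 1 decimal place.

f = (1/2)^(τ/t½) = (1/2)^(8/4) ≈ 0.2500.
C₀ = D/Vd = 216/8 ≈ 27.000 μg/mL.
Before the 6th dose, 5 doses have been given. Superposition: Cmin = C₀·(f + f² + … + f^5).
≈ 27.000 × (0.2500 + 0.0625 + 0.0156 + 0.0039 + 0.0010) ≈ 27.000 × 0.3330 ≈ 8.991 μg/mL.

9.0 μg/mL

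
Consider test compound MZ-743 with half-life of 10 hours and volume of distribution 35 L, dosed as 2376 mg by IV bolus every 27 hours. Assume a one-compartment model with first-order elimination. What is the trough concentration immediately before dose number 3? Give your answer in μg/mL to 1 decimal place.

12.1 μg/mL

f = (1/2)^(τ/t½) = (1/2)^(27/10) ≈ 0.1539.
C₀ = D/Vd = 2376/35 ≈ 67.886 μg/mL.
Before the 3rd dose, 2 doses have been given. Superposition: Cmin = C₀·(f + f²).
≈ 67.886 × (0.1539 + 0.0237) ≈ 67.886 × 0.1776 ≈ 12.057 μg/mL.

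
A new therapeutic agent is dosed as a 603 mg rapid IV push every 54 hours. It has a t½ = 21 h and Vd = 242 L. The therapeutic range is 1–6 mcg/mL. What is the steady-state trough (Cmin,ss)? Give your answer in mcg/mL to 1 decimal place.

k = ln2/t½ = ln2/21 ≈ 0.033007 h⁻¹; fraction remaining f = e^(−kτ) = e^(−0.033007×54) ≈ 0.1682.
Single-dose peak C₀ = D/Vd = 603/242 ≈ 2.492 mcg/mL.
Steady-state trough Cmin,ss = C₀·f/(1−f) ≈ 2.492 × 0.1682/0.8318 ≈ 0.504 mcg/mL.
Trough 0.5 mcg/mL vs MEC 1 mcg/mL: subtherapeutic.

0.5 mcg/mL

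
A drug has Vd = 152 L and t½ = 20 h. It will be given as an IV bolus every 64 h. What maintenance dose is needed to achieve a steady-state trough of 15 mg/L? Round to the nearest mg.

τ/t½ = 64/20 ≈ 3.2, so f = (1/2)^(64/20) ≈ 0.108819.
Cmin,ss = (D/Vd)·f/(1−f), so D = Cmin,ss·Vd·(1−f)/f.
D = 15 × 152 × (1−f)/f ≈ 15 × 152 × 8.18957 ≈ 18672.22 mg.

18672 mg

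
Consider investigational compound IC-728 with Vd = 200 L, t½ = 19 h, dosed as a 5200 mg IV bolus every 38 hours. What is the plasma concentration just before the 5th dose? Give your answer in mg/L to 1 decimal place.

8.6 mg/L

f = (1/2)^(τ/t½) = (1/2)^(38/19) ≈ 0.2500.
C₀ = D/Vd = 5200/200 ≈ 26.000 mg/L.
Before the 5th dose, 4 doses have been given. Superposition: Cmin = C₀·(f + f² + … + f^4).
≈ 26.000 × (0.2500 + 0.0625 + 0.0156 + 0.0039) ≈ 26.000 × 0.3320 ≈ 8.632 mg/L.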